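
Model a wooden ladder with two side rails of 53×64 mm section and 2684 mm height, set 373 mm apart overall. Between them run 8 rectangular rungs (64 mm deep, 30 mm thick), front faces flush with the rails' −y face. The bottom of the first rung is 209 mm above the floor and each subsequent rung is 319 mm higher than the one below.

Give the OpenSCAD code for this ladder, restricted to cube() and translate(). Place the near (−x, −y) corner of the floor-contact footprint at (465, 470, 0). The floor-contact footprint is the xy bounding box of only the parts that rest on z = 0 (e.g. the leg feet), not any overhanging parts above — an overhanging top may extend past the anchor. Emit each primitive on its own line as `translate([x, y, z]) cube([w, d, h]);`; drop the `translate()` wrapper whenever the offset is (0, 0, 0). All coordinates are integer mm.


// rung span = 373 - 2*53 = 267
// rung[k] z = 209 + k*319
translate([465, 470, 0]) cube([53, 64, 2684]);
translate([785, 470, 0]) cube([53, 64, 2684]);
translate([518, 470, 209]) cube([267, 64, 30]);
translate([518, 470, 528]) cube([267, 64, 30]);
translate([518, 470, 847]) cube([267, 64, 30]);
translate([518, 470, 1166]) cube([267, 64, 30]);
translate([518, 470, 1485]) cube([267, 64, 30]);
translate([518, 470, 1804]) cube([267, 64, 30]);
translate([518, 470, 2123]) cube([267, 64, 30]);
translate([518, 470, 2442]) cube([267, 64, 30]);


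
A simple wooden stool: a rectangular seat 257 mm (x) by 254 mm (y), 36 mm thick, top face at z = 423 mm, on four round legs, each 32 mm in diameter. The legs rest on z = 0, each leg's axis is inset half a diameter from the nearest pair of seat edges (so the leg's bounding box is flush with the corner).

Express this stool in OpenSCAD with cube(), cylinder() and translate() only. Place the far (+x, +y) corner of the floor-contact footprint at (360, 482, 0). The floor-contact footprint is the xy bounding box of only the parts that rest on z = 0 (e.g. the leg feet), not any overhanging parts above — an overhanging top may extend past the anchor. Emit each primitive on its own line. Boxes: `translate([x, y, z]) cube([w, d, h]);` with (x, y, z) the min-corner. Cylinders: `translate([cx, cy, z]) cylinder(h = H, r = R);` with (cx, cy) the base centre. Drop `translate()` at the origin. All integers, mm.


translate([103, 228, 387]) cube([257, 254, 36]);
translate([119, 244, 0]) cylinder(h = 387, r = 16);
translate([344, 244, 0]) cylinder(h = 387, r = 16);
translate([119, 466, 0]) cylinder(h = 387, r = 16);
translate([344, 466, 0]) cylinder(h = 387, r = 16);


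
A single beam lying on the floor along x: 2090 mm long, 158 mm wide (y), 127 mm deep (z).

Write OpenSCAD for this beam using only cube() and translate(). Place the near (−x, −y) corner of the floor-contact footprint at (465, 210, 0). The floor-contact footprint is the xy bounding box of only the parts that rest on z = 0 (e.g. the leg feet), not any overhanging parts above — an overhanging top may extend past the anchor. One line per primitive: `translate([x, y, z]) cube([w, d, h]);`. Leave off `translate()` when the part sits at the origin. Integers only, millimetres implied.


translate([465, 210, 0]) cube([2090, 158, 127]);


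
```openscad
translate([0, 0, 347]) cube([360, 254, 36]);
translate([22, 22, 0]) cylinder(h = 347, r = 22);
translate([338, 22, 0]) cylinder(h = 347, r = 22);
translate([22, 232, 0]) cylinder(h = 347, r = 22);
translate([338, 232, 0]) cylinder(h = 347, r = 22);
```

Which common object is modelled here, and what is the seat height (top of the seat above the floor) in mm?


A stool. The seat height is 383 mm.

A 360×254×36 slab at z = 347 on four corner cylinders — a stool. The seat top is 347 + 36 = 383 mm.


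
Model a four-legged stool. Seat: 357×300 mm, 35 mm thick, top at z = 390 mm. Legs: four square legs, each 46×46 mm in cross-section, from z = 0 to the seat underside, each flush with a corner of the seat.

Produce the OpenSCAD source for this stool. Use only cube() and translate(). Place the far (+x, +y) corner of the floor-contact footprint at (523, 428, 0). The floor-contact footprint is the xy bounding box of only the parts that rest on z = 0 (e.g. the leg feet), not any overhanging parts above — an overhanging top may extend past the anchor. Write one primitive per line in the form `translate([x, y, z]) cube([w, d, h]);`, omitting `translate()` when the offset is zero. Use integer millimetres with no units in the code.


translate([166, 128, 355]) cube([357, 300, 35]);
translate([166, 128, 0]) cube([46, 46, 355]);
translate([477, 128, 0]) cube([46, 46, 355]);
translate([166, 382, 0]) cube([46, 46, 355]);
translate([477, 382, 0]) cube([46, 46, 355]);


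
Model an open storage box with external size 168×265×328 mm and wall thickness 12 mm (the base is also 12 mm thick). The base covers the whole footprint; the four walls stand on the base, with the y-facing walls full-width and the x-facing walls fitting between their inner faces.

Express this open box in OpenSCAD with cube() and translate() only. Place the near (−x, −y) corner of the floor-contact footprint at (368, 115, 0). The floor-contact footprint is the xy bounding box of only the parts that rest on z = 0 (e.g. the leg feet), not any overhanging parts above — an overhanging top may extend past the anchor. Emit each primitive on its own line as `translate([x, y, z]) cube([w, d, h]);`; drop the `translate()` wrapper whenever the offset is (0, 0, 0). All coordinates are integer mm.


translate([368, 115, 0]) cube([168, 265, 12]);
translate([368, 115, 12]) cube([168, 12, 316]);
translate([368, 368, 12]) cube([168, 12, 316]);
translate([368, 127, 12]) cube([12, 241, 316]);
translate([524, 127, 12]) cube([12, 241, 316]);


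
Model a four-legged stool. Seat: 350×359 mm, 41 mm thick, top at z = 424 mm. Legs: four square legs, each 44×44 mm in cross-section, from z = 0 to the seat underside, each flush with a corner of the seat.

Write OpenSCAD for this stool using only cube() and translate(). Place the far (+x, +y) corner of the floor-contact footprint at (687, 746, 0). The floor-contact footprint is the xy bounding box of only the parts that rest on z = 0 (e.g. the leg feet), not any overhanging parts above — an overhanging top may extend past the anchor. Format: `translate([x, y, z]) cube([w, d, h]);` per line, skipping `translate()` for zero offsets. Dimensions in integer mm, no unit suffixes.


translate([337, 387, 383]) cube([350, 359, 41]);
translate([337, 387, 0]) cube([44, 44, 383]);
translate([643, 387, 0]) cube([44, 44, 383]);
translate([337, 702, 0]) cube([44, 44, 383]);
translate([643, 702, 0]) cube([44, 44, 383]);


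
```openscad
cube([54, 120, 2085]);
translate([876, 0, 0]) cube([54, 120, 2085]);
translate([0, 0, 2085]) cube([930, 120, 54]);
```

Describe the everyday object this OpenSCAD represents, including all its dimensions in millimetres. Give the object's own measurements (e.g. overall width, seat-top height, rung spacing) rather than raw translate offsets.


A door frame. The clear opening is 822 mm wide and 2085 mm high. Two 54 mm wide jambs, 120 mm deep, stand either side of the opening from the floor to the top of the opening. A 54 mm thick head sits across the top of both jambs, spanning the full outside width of the frame.


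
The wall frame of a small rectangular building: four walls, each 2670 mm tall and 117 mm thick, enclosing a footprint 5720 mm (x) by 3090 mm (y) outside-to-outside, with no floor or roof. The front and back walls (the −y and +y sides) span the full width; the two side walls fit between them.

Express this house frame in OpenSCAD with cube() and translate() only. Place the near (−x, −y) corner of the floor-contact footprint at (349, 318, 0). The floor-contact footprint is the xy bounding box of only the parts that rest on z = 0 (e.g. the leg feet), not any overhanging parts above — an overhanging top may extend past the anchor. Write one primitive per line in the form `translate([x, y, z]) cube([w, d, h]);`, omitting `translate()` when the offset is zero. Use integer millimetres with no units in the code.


translate([349, 318, 0]) cube([5720, 117, 2670]);
translate([349, 3291, 0]) cube([5720, 117, 2670]);
translate([349, 435, 0]) cube([117, 2856, 2670]);
translate([5952, 435, 0]) cube([117, 2856, 2670]);


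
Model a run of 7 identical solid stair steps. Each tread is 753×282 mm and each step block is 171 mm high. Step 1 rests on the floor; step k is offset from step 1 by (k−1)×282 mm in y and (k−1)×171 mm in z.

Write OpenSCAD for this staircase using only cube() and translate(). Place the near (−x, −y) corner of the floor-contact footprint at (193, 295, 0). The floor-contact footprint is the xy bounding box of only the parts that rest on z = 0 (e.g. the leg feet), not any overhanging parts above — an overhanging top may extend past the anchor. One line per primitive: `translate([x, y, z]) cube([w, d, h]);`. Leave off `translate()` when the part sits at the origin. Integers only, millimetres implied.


translate([193, 295, 0]) cube([753, 282, 171]);
translate([193, 577, 171]) cube([753, 282, 171]);
translate([193, 859, 342]) cube([753, 282, 171]);
translate([193, 1141, 513]) cube([753, 282, 171]);
translate([193, 1423, 684]) cube([753, 282, 171]);
translate([193, 1705, 855]) cube([753, 282, 171]);
translate([193, 1987, 1026]) cube([753, 282, 171]);


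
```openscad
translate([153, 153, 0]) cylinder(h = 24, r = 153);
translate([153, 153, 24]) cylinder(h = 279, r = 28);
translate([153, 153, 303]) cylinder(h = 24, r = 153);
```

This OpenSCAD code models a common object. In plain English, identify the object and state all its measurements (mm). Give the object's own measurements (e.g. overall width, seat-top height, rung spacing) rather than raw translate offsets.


A spool: two coaxial disc flanges of radius 153 mm and thickness 24 mm, joined by a core cylinder of radius 28 mm and height 279 mm. The lower flange rests on z = 0 and the three cylinders share a vertical axis.


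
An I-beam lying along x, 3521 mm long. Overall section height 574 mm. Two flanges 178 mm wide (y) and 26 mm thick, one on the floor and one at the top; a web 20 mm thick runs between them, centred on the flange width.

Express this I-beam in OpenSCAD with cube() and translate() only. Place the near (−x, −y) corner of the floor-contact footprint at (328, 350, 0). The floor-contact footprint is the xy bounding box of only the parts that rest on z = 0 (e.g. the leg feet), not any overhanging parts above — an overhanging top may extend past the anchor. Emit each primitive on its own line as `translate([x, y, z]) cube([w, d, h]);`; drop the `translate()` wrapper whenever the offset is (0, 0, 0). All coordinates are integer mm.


translate([328, 350, 0]) cube([3521, 178, 26]);
translate([328, 429, 26]) cube([3521, 20, 522]);
translate([328, 350, 548]) cube([3521, 178, 26]);


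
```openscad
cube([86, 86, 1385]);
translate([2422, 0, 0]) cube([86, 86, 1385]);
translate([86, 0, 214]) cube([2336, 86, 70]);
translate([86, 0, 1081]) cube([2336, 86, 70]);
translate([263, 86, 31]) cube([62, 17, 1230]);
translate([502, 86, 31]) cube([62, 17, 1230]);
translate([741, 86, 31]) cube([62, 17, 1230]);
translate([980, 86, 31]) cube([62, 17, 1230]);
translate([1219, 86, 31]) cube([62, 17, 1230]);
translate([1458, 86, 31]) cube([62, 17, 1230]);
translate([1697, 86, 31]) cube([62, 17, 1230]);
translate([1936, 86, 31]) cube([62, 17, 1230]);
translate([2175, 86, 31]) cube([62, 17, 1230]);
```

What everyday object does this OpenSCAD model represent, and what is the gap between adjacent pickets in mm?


A fence section. The picket gap is 177 mm.

Two posts, two rails, 9 pickets — a fence section. Span 2336 mm holds 9 pickets of 62 mm with 10 equal gaps: ⌊(2336 − 9·62) / 10⌋ = 177 mm.


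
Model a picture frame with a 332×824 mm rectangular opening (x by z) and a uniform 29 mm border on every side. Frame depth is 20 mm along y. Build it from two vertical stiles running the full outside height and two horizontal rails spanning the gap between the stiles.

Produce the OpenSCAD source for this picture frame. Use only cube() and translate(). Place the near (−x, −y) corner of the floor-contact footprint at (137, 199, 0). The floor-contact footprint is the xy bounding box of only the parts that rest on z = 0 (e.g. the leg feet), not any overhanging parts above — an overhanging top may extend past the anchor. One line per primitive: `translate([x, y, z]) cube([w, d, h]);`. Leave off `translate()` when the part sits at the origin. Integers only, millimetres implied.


translate([137, 199, 0]) cube([29, 20, 882]);
translate([498, 199, 0]) cube([29, 20, 882]);
translate([166, 199, 0]) cube([332, 20, 29]);
translate([166, 199, 853]) cube([332, 20, 29]);


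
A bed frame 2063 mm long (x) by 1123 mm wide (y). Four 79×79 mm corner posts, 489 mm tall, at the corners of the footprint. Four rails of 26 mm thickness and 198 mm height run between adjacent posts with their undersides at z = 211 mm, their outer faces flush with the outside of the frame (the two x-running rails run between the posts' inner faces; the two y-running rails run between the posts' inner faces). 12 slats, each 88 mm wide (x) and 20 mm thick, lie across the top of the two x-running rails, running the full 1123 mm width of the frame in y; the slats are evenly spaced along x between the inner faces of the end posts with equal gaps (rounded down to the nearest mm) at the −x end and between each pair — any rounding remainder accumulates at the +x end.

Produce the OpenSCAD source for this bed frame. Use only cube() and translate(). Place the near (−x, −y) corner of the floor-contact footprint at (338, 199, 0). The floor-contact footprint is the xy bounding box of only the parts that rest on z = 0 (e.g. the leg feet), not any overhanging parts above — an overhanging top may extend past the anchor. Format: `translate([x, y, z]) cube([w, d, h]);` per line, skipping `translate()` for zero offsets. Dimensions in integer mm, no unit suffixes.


translate([338, 199, 0]) cube([79, 79, 489]);
translate([338, 1243, 0]) cube([79, 79, 489]);
translate([2322, 199, 0]) cube([79, 79, 489]);
translate([2322, 1243, 0]) cube([79, 79, 489]);
translate([417, 199, 211]) cube([1905, 26, 198]);
translate([417, 1296, 211]) cube([1905, 26, 198]);
translate([338, 278, 211]) cube([26, 965, 198]);
translate([2375, 278, 211]) cube([26, 965, 198]);
translate([482, 199, 409]) cube([88, 1123, 20]);
translate([635, 199, 409]) cube([88, 1123, 20]);
translate([788, 199, 409]) cube([88, 1123, 20]);
translate([941, 199, 409]) cube([88, 1123, 20]);
translate([1094, 199, 409]) cube([88, 1123, 20]);
translate([1247, 199, 409]) cube([88, 1123, 20]);
translate([1400, 199, 409]) cube([88, 1123, 20]);
translate([1553, 199, 409]) cube([88, 1123, 20]);
translate([1706, 199, 409]) cube([88, 1123, 20]);
translate([1859, 199, 409]) cube([88, 1123, 20]);
translate([2012, 199, 409]) cube([88, 1123, 20]);
translate([2165, 199, 409]) cube([88, 1123, 20]);


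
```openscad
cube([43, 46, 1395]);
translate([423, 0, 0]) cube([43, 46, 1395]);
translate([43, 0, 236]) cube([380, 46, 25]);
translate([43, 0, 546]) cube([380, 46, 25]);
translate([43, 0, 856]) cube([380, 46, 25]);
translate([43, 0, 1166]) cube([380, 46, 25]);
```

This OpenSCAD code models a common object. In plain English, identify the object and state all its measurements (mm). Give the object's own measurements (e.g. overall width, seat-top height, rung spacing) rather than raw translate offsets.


A straight ladder. Two 43×46 mm vertical rails, 1395 mm tall, stand 466 mm apart (outside-to-outside) with their front faces coplanar on the −y side. 4 rungs, each 46 mm deep and 25 mm tall, span between the inner faces of the rails, front faces flush with the rails. The lowest rung's underside is at z = 236 mm and rungs are spaced 310 mm apart (underside to underside).


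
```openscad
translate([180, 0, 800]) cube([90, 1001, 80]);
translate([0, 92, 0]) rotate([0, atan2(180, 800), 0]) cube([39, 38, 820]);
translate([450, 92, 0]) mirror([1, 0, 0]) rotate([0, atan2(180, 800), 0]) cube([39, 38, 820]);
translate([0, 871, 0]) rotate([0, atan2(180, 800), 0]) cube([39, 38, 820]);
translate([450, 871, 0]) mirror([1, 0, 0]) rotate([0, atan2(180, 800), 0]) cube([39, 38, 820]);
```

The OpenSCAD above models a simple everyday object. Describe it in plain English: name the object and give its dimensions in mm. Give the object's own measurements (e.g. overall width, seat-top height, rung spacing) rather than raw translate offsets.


A sawhorse. A 90×1001×80 mm beam (x, y, z) sits on two A-frame leg pairs. Each pair is two raked legs of 39×38 mm section (38 mm along y) splaying symmetrically in x. Each leg rises 800 mm vertically over 180 mm of horizontal reach and is 820 mm long along its own axis. Every leg's outer bottom edge rests on the floor and its outer top edge meets a bottom edge of the beam — the left legs (tilting toward +x) meet the beam's −x bottom edge, the right legs (their mirror images, tilting toward −x) meet its +x bottom edge — so the leg tops tuck under the beam, the beam's underside is 800 mm above the floor, and the feet are 450 mm apart outside-to-outside with the beam centred between them. The two leg pairs are set in 92 mm from either end of the beam.


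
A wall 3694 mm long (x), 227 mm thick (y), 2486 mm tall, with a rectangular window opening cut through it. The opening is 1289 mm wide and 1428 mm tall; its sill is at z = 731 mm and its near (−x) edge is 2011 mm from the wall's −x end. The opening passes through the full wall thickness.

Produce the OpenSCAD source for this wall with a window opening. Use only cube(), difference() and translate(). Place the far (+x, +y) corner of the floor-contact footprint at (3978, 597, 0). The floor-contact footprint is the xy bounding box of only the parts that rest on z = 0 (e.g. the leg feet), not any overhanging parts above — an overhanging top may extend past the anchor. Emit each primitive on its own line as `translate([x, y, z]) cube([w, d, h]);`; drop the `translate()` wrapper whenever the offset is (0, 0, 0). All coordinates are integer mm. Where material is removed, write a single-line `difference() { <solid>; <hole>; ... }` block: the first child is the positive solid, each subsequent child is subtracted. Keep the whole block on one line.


difference() { translate([284, 370, 0]) cube([3694, 227, 2486]); translate([2295, 370, 731]) cube([1289, 227, 1428]); }


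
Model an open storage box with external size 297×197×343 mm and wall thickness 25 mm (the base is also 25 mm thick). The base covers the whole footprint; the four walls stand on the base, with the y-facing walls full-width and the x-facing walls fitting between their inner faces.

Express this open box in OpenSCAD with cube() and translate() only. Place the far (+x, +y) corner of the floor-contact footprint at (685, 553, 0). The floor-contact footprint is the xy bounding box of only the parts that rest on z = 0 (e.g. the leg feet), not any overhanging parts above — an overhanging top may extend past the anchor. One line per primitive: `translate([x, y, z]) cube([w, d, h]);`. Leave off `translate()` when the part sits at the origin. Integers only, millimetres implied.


translate([388, 356, 0]) cube([297, 197, 25]);
translate([388, 356, 25]) cube([297, 25, 318]);
translate([388, 528, 25]) cube([297, 25, 318]);
translate([388, 381, 25]) cube([25, 147, 318]);
translate([660, 381, 25]) cube([25, 147, 318]);


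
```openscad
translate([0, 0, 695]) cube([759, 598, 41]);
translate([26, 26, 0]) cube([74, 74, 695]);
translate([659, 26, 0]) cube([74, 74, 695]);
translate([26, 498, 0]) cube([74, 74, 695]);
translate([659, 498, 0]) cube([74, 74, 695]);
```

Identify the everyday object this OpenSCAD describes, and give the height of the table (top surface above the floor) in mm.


A table. The table height is 736 mm.

A 759×598×41 slab sits at z = 695 on four 74 mm square posts — a table. The top surface is at 695 + 41 = 736 mm.


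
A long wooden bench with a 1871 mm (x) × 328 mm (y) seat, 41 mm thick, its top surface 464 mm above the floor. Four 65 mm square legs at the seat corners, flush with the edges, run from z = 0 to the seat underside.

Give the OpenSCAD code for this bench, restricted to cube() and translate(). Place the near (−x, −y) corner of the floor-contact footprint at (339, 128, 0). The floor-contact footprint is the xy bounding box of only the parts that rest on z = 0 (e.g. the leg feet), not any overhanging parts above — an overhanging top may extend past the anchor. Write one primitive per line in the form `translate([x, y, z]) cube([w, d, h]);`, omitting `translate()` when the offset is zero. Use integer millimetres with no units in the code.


// leg_h = 464 − 41 = 423
translate([339, 128, 423]) cube([1871, 328, 41]);
translate([339, 128, 0]) cube([65, 65, 423]);
translate([339, 391, 0]) cube([65, 65, 423]);
translate([2145, 128, 0]) cube([65, 65, 423]);
translate([2145, 391, 0]) cube([65, 65, 423]);


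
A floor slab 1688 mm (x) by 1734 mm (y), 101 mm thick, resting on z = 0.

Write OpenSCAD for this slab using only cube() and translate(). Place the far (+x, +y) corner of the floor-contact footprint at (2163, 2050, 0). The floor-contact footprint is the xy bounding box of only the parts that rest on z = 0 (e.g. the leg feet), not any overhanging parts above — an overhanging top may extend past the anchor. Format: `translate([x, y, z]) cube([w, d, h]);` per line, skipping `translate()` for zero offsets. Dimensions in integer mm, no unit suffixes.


translate([475, 316, 0]) cube([1688, 1734, 101]);


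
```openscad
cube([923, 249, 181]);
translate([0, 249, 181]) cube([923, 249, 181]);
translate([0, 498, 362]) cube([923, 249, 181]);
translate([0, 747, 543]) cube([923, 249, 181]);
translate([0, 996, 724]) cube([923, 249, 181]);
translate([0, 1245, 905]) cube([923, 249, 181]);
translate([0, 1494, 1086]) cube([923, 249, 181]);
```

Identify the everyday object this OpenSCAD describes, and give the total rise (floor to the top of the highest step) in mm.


A staircase. The total rise is 1267 mm.

7 identical blocks, each offset up and back from the previous — a staircase. Each step is 181 mm tall and there are 7 of them, so the total rise is 7 × 181 = 1267 mm.


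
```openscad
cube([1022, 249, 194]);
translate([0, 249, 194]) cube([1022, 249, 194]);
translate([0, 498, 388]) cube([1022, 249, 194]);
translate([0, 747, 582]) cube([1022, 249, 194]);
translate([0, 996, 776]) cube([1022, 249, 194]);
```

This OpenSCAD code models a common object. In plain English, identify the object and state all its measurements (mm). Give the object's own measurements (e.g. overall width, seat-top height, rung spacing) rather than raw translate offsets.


A straight staircase of 5 solid steps. Each step is 1022 mm wide (x), 249 mm deep (y, the going) and 194 mm tall (the rise). The first step rests on the floor; each subsequent step sits one going further in +y and one rise higher in +z, directly behind and above the previous step with no overlap.


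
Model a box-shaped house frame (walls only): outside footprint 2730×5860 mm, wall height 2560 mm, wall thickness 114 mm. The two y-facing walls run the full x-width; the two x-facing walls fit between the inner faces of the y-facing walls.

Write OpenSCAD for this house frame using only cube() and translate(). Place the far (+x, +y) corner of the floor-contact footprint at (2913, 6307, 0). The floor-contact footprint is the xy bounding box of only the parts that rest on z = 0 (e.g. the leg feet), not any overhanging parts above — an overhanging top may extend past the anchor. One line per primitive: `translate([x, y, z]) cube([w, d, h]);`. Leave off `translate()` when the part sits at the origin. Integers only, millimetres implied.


translate([183, 447, 0]) cube([2730, 114, 2560]);
translate([183, 6193, 0]) cube([2730, 114, 2560]);
translate([183, 561, 0]) cube([114, 5632, 2560]);
translate([2799, 561, 0]) cube([114, 5632, 2560]);


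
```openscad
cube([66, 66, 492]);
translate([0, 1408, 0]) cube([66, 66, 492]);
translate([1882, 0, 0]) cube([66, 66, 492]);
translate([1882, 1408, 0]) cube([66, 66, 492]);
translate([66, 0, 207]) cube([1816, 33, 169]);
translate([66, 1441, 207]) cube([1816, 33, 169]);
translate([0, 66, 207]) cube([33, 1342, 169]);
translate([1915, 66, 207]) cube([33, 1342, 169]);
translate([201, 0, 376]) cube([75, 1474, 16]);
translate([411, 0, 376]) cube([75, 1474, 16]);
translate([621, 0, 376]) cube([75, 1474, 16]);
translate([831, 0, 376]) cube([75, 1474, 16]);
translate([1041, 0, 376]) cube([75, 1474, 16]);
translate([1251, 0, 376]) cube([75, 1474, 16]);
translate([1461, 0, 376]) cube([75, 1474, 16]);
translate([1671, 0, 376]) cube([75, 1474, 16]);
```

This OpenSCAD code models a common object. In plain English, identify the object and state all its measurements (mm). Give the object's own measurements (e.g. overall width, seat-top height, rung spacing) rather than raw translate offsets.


A bed frame 1948 mm long (x) by 1474 mm wide (y). Four 66×66 mm corner posts, 492 mm tall, at the corners of the footprint. Four rails of 33 mm thickness and 169 mm height run between adjacent posts with their undersides at z = 207 mm, their outer faces flush with the outside of the frame (the two x-running rails run between the posts' inner faces; the two y-running rails run between the posts' inner faces). 8 slats, each 75 mm wide (x) and 16 mm thick, lie across the top of the two x-running rails, running the full 1474 mm width of the frame in y; along x they sit between the end posts with a 135 mm gap after the −x posts and between neighbouring slats, leaving 136 mm before the +x posts.


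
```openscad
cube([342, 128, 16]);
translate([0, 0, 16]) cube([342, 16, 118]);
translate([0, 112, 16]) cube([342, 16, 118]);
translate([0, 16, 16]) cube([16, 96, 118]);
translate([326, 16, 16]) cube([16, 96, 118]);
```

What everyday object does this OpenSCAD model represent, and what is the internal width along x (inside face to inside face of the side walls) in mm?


An open box. The internal width is 310 mm.

A 342×128 base slab with four walls standing on it — an open box. The base is 342 mm wide and the walls are 16 mm thick, so the internal width is 342 − 2 × 16 = 310 mm.


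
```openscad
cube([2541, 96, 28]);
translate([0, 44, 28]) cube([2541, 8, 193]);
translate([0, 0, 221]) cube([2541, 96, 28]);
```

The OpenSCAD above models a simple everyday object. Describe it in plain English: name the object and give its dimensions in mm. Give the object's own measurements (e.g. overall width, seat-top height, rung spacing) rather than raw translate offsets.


An I-beam lying along x, 2541 mm long. Overall section height 249 mm. Two flanges 96 mm wide (y) and 28 mm thick, one on the floor and one at the top; a web 8 mm thick runs between them, centred on the flange width.


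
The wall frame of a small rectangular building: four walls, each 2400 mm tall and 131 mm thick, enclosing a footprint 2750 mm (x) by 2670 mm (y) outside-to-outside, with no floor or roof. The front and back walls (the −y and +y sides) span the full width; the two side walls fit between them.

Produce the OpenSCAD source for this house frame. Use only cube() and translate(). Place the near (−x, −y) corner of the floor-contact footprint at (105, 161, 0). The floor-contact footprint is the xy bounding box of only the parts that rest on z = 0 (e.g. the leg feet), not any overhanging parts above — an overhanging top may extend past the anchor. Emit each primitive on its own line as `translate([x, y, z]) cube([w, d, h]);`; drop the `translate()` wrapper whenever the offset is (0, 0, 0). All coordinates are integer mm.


translate([105, 161, 0]) cube([2750, 131, 2400]);
translate([105, 2700, 0]) cube([2750, 131, 2400]);
translate([105, 292, 0]) cube([131, 2408, 2400]);
translate([2724, 292, 0]) cube([131, 2408, 2400]);


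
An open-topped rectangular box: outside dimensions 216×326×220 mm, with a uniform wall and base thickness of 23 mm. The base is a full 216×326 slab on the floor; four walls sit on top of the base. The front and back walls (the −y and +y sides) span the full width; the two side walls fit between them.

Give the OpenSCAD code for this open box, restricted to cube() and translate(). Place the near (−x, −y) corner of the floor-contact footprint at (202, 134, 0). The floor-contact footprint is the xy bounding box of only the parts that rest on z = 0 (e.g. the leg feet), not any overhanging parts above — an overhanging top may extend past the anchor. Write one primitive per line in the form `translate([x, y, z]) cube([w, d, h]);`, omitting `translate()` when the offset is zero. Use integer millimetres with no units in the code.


translate([202, 134, 0]) cube([216, 326, 23]);
translate([202, 134, 23]) cube([216, 23, 197]);
translate([202, 437, 23]) cube([216, 23, 197]);
translate([202, 157, 23]) cube([23, 280, 197]);
translate([395, 157, 23]) cube([23, 280, 197]);


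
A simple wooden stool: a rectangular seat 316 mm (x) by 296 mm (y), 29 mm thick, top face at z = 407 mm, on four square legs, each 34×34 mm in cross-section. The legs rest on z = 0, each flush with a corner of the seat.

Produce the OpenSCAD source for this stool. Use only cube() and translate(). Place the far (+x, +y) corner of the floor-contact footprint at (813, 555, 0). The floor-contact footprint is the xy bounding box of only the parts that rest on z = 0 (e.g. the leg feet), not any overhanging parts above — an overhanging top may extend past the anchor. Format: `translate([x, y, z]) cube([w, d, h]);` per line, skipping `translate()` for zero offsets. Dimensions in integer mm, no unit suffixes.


translate([497, 259, 378]) cube([316, 296, 29]);
translate([497, 259, 0]) cube([34, 34, 378]);
translate([779, 259, 0]) cube([34, 34, 378]);
translate([497, 521, 0]) cube([34, 34, 378]);
translate([779, 521, 0]) cube([34, 34, 378]);


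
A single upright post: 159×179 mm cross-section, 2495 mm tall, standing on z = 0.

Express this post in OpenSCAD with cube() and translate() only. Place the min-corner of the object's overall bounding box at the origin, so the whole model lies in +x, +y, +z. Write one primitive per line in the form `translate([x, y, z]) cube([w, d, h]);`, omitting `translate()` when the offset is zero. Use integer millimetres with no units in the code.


cube([159, 179, 2495]);


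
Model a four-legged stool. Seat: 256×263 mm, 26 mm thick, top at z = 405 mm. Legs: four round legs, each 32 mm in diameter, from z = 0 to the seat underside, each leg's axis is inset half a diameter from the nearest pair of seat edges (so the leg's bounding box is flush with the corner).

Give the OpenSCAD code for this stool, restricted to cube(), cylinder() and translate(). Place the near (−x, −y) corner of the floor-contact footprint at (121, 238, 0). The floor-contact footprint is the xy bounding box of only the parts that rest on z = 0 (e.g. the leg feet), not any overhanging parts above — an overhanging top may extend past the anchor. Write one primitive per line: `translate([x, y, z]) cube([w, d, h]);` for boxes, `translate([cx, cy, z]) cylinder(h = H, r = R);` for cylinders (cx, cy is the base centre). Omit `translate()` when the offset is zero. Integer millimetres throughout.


translate([121, 238, 379]) cube([256, 263, 26]);
translate([137, 254, 0]) cylinder(h = 379, r = 16);
translate([361, 254, 0]) cylinder(h = 379, r = 16);
translate([137, 485, 0]) cylinder(h = 379, r = 16);
translate([361, 485, 0]) cylinder(h = 379, r = 16);


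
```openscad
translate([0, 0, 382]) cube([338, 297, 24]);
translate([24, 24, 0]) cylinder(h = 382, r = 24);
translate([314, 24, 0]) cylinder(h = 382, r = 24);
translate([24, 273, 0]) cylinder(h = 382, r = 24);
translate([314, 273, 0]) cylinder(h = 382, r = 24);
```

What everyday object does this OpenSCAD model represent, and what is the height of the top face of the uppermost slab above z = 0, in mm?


A stool. The seat height is 406 mm.

A 338×297×24 slab at z = 382 on four corner cylinders — a stool. The seat top is 382 + 24 = 406 mm.


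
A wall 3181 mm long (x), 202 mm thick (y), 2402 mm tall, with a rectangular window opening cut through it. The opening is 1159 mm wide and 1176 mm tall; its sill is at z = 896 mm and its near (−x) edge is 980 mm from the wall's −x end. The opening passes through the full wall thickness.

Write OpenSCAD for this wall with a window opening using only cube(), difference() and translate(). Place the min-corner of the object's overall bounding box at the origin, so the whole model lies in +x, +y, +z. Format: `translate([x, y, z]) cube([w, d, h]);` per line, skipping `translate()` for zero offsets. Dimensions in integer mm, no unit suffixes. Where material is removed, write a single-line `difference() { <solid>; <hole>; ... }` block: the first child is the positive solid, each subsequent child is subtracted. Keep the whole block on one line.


difference() { cube([3181, 202, 2402]); translate([980, 0, 896]) cube([1159, 202, 1176]); }


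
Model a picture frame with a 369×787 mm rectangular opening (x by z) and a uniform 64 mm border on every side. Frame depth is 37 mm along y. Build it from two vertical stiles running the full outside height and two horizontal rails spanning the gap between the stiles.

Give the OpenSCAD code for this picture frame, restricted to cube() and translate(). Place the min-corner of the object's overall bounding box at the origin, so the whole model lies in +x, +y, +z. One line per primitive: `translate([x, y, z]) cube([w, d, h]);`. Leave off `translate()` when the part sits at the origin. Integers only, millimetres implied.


cube([64, 37, 915]);
translate([433, 0, 0]) cube([64, 37, 915]);
translate([64, 0, 0]) cube([369, 37, 64]);
translate([64, 0, 851]) cube([369, 37, 64]);


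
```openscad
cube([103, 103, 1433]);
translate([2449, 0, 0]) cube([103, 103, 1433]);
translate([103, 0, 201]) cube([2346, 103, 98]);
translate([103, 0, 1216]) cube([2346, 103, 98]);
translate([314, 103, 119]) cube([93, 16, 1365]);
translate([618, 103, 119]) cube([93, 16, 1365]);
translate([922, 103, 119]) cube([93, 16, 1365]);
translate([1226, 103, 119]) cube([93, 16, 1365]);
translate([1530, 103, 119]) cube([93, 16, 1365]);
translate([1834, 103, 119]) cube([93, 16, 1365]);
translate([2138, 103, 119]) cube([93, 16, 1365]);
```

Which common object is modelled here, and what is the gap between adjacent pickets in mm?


A fence section. The picket gap is 211 mm.

Two posts, two rails, 7 pickets — a fence section. Span 2346 mm holds 7 pickets of 93 mm with 8 equal gaps: ⌊(2346 − 7·93) / 8⌋ = 211 mm.


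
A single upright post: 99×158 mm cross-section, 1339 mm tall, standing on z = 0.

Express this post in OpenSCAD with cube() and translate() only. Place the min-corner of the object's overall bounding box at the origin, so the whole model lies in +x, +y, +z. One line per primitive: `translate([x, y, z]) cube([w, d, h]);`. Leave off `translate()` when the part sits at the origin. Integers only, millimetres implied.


cube([99, 158, 1339]);


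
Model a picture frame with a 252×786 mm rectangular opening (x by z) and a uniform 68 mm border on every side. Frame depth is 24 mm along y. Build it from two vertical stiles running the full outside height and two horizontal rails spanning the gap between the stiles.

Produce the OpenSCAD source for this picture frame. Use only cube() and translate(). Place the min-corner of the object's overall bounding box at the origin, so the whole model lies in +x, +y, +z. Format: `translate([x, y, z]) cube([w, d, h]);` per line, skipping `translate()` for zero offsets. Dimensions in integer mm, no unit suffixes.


cube([68, 24, 922]);
translate([320, 0, 0]) cube([68, 24, 922]);
translate([68, 0, 0]) cube([252, 24, 68]);
translate([68, 0, 854]) cube([252, 24, 68]);


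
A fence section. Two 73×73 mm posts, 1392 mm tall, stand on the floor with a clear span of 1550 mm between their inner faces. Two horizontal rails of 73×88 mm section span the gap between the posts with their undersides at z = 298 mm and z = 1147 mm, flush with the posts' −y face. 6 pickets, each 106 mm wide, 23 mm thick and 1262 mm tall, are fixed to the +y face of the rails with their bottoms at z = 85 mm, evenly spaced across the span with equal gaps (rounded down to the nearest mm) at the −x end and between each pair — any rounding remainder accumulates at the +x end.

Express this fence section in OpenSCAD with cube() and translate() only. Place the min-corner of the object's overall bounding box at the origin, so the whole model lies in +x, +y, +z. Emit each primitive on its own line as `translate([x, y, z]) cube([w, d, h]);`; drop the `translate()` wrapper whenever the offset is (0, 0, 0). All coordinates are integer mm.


cube([73, 73, 1392]);
translate([1623, 0, 0]) cube([73, 73, 1392]);
translate([73, 0, 298]) cube([1550, 73, 88]);
translate([73, 0, 1147]) cube([1550, 73, 88]);
translate([203, 73, 85]) cube([106, 23, 1262]);
translate([439, 73, 85]) cube([106, 23, 1262]);
translate([675, 73, 85]) cube([106, 23, 1262]);
translate([911, 73, 85]) cube([106, 23, 1262]);
translate([1147, 73, 85]) cube([106, 23, 1262]);
translate([1383, 73, 85]) cube([106, 23, 1262]);


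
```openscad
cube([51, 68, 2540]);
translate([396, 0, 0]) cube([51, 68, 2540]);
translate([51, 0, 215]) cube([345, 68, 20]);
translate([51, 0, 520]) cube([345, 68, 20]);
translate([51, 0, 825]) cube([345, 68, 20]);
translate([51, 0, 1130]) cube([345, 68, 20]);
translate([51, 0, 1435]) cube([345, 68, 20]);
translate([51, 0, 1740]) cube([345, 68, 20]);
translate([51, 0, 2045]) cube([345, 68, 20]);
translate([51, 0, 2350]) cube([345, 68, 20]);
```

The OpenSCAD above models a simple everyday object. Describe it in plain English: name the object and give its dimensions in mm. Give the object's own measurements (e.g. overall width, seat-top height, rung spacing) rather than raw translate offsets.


A straight ladder. Two 51×68 mm vertical rails, 2540 mm tall, stand 447 mm apart (outside-to-outside) with their front faces coplanar on the −y side. 8 rungs, each 68 mm deep and 20 mm tall, span between the inner faces of the rails, front faces flush with the rails. The lowest rung's underside is at z = 215 mm and rungs are spaced 305 mm apart (underside to underside).


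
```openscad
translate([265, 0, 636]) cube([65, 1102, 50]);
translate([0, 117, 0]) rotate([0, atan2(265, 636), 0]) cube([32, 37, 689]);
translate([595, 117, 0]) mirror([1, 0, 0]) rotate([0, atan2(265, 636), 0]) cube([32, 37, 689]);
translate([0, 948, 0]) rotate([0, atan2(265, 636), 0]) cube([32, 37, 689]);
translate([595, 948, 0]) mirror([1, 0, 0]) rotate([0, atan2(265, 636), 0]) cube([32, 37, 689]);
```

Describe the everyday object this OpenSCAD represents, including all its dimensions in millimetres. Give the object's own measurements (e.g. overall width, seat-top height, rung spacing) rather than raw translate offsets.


A sawhorse. A 65×1102×50 mm beam (x, y, z) sits on two A-frame leg pairs. Each pair is two raked legs of 32×37 mm section (37 mm along y) splaying symmetrically in x. Each leg rises 636 mm vertically over 265 mm of horizontal reach and is 689 mm long along its own axis. Every leg's outer bottom edge rests on the floor and its outer top edge meets a bottom edge of the beam — the left legs (tilting toward +x) meet the beam's −x bottom edge, the right legs (their mirror images, tilting toward −x) meet its +x bottom edge — so the leg tops tuck under the beam, the beam's underside is 636 mm above the floor, and the feet are 595 mm apart outside-to-outside with the beam centred between them. The two leg pairs are set in 117 mm from either end of the beam.


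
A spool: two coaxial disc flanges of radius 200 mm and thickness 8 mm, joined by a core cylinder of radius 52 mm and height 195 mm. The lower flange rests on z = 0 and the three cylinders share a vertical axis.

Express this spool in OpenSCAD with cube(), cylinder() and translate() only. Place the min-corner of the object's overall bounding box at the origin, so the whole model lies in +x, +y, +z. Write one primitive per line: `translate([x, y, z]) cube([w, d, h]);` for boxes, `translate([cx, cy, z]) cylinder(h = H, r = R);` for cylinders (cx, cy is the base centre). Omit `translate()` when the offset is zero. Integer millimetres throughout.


translate([200, 200, 0]) cylinder(h = 8, r = 200);
translate([200, 200, 8]) cylinder(h = 195, r = 52);
translate([200, 200, 203]) cylinder(h = 8, r = 200);
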